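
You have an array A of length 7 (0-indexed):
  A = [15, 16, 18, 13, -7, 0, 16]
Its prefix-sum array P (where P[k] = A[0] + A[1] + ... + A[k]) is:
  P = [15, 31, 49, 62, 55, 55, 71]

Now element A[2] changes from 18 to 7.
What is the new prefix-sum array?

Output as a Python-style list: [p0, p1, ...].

Answer: [15, 31, 38, 51, 44, 44, 60]

Derivation:
Change: A[2] 18 -> 7, delta = -11
P[k] for k < 2: unchanged (A[2] not included)
P[k] for k >= 2: shift by delta = -11
  P[0] = 15 + 0 = 15
  P[1] = 31 + 0 = 31
  P[2] = 49 + -11 = 38
  P[3] = 62 + -11 = 51
  P[4] = 55 + -11 = 44
  P[5] = 55 + -11 = 44
  P[6] = 71 + -11 = 60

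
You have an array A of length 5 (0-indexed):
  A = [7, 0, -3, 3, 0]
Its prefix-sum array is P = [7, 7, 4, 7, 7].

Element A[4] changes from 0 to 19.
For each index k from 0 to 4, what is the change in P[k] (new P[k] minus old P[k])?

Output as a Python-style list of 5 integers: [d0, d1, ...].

Element change: A[4] 0 -> 19, delta = 19
For k < 4: P[k] unchanged, delta_P[k] = 0
For k >= 4: P[k] shifts by exactly 19
Delta array: [0, 0, 0, 0, 19]

Answer: [0, 0, 0, 0, 19]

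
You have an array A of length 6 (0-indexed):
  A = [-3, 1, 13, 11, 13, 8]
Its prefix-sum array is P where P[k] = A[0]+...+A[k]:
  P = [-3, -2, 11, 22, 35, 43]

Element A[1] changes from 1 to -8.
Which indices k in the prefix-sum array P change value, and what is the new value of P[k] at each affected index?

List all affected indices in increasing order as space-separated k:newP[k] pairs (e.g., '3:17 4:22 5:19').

P[k] = A[0] + ... + A[k]
P[k] includes A[1] iff k >= 1
Affected indices: 1, 2, ..., 5; delta = -9
  P[1]: -2 + -9 = -11
  P[2]: 11 + -9 = 2
  P[3]: 22 + -9 = 13
  P[4]: 35 + -9 = 26
  P[5]: 43 + -9 = 34

Answer: 1:-11 2:2 3:13 4:26 5:34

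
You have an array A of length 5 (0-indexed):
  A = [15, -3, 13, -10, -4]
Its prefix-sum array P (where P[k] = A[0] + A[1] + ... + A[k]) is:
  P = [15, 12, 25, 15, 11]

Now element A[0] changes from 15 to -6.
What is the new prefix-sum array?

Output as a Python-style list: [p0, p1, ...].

Change: A[0] 15 -> -6, delta = -21
P[k] for k < 0: unchanged (A[0] not included)
P[k] for k >= 0: shift by delta = -21
  P[0] = 15 + -21 = -6
  P[1] = 12 + -21 = -9
  P[2] = 25 + -21 = 4
  P[3] = 15 + -21 = -6
  P[4] = 11 + -21 = -10

Answer: [-6, -9, 4, -6, -10]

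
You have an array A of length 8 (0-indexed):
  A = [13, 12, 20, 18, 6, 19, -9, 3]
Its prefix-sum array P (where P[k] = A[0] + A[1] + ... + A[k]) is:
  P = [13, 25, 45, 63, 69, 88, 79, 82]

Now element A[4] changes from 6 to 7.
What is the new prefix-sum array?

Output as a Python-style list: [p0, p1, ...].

Answer: [13, 25, 45, 63, 70, 89, 80, 83]

Derivation:
Change: A[4] 6 -> 7, delta = 1
P[k] for k < 4: unchanged (A[4] not included)
P[k] for k >= 4: shift by delta = 1
  P[0] = 13 + 0 = 13
  P[1] = 25 + 0 = 25
  P[2] = 45 + 0 = 45
  P[3] = 63 + 0 = 63
  P[4] = 69 + 1 = 70
  P[5] = 88 + 1 = 89
  P[6] = 79 + 1 = 80
  P[7] = 82 + 1 = 83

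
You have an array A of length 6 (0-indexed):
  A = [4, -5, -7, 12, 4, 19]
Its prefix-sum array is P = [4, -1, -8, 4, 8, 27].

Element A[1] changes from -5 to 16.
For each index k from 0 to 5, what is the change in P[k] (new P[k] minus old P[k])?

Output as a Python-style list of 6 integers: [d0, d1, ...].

Answer: [0, 21, 21, 21, 21, 21]

Derivation:
Element change: A[1] -5 -> 16, delta = 21
For k < 1: P[k] unchanged, delta_P[k] = 0
For k >= 1: P[k] shifts by exactly 21
Delta array: [0, 21, 21, 21, 21, 21]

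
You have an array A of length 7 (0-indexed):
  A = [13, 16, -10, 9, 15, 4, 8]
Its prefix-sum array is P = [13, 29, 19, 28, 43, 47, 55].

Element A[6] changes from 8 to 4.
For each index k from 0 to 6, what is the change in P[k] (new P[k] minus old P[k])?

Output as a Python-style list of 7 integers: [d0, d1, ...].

Element change: A[6] 8 -> 4, delta = -4
For k < 6: P[k] unchanged, delta_P[k] = 0
For k >= 6: P[k] shifts by exactly -4
Delta array: [0, 0, 0, 0, 0, 0, -4]

Answer: [0, 0, 0, 0, 0, 0, -4]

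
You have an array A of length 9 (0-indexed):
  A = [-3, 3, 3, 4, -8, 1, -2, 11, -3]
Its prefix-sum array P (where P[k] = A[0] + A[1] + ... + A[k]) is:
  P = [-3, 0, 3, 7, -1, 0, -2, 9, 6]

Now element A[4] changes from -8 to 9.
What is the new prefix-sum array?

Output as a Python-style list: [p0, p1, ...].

Change: A[4] -8 -> 9, delta = 17
P[k] for k < 4: unchanged (A[4] not included)
P[k] for k >= 4: shift by delta = 17
  P[0] = -3 + 0 = -3
  P[1] = 0 + 0 = 0
  P[2] = 3 + 0 = 3
  P[3] = 7 + 0 = 7
  P[4] = -1 + 17 = 16
  P[5] = 0 + 17 = 17
  P[6] = -2 + 17 = 15
  P[7] = 9 + 17 = 26
  P[8] = 6 + 17 = 23

Answer: [-3, 0, 3, 7, 16, 17, 15, 26, 23]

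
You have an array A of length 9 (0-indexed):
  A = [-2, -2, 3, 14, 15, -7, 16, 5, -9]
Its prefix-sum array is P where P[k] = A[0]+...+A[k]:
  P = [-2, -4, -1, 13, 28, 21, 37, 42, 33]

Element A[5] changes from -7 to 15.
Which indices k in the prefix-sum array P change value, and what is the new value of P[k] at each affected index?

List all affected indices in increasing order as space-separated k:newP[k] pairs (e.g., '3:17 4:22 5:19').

P[k] = A[0] + ... + A[k]
P[k] includes A[5] iff k >= 5
Affected indices: 5, 6, ..., 8; delta = 22
  P[5]: 21 + 22 = 43
  P[6]: 37 + 22 = 59
  P[7]: 42 + 22 = 64
  P[8]: 33 + 22 = 55

Answer: 5:43 6:59 7:64 8:55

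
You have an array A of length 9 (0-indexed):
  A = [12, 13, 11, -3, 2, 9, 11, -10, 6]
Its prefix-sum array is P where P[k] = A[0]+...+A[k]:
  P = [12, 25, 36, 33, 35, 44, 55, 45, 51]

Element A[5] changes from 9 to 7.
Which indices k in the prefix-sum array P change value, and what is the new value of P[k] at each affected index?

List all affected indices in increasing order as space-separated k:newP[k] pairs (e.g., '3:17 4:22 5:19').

P[k] = A[0] + ... + A[k]
P[k] includes A[5] iff k >= 5
Affected indices: 5, 6, ..., 8; delta = -2
  P[5]: 44 + -2 = 42
  P[6]: 55 + -2 = 53
  P[7]: 45 + -2 = 43
  P[8]: 51 + -2 = 49

Answer: 5:42 6:53 7:43 8:49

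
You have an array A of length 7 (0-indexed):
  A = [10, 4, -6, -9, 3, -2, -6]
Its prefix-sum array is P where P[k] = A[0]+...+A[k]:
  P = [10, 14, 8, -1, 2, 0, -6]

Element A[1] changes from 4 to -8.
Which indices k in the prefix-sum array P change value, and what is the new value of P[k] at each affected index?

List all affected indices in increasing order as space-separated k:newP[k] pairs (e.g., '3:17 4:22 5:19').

P[k] = A[0] + ... + A[k]
P[k] includes A[1] iff k >= 1
Affected indices: 1, 2, ..., 6; delta = -12
  P[1]: 14 + -12 = 2
  P[2]: 8 + -12 = -4
  P[3]: -1 + -12 = -13
  P[4]: 2 + -12 = -10
  P[5]: 0 + -12 = -12
  P[6]: -6 + -12 = -18

Answer: 1:2 2:-4 3:-13 4:-10 5:-12 6:-18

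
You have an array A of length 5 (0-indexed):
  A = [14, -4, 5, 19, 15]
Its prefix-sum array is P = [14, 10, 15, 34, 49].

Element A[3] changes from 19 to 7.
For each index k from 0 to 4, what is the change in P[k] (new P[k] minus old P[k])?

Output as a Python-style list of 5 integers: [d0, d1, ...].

Answer: [0, 0, 0, -12, -12]

Derivation:
Element change: A[3] 19 -> 7, delta = -12
For k < 3: P[k] unchanged, delta_P[k] = 0
For k >= 3: P[k] shifts by exactly -12
Delta array: [0, 0, 0, -12, -12]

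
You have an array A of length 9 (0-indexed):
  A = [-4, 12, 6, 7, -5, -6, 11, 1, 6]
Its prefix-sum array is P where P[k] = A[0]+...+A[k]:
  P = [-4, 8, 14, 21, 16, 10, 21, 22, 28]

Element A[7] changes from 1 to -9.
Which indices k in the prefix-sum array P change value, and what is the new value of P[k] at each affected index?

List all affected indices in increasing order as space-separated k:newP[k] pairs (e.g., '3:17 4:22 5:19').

Answer: 7:12 8:18

Derivation:
P[k] = A[0] + ... + A[k]
P[k] includes A[7] iff k >= 7
Affected indices: 7, 8, ..., 8; delta = -10
  P[7]: 22 + -10 = 12
  P[8]: 28 + -10 = 18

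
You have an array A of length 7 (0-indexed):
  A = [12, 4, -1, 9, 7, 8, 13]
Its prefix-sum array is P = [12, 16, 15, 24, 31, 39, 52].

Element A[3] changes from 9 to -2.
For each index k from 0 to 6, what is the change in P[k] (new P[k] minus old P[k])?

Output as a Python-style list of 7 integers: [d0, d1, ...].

Element change: A[3] 9 -> -2, delta = -11
For k < 3: P[k] unchanged, delta_P[k] = 0
For k >= 3: P[k] shifts by exactly -11
Delta array: [0, 0, 0, -11, -11, -11, -11]

Answer: [0, 0, 0, -11, -11, -11, -11]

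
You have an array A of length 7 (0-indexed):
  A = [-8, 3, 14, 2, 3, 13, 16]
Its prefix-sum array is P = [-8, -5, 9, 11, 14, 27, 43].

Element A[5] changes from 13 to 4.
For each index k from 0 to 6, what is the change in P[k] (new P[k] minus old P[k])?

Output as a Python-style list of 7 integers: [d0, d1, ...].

Element change: A[5] 13 -> 4, delta = -9
For k < 5: P[k] unchanged, delta_P[k] = 0
For k >= 5: P[k] shifts by exactly -9
Delta array: [0, 0, 0, 0, 0, -9, -9]

Answer: [0, 0, 0, 0, 0, -9, -9]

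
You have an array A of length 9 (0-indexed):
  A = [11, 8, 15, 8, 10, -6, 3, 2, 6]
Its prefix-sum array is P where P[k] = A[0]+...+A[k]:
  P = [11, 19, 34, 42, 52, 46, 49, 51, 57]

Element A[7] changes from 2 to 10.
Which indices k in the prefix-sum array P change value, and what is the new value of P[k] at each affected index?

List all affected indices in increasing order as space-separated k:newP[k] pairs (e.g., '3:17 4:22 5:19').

P[k] = A[0] + ... + A[k]
P[k] includes A[7] iff k >= 7
Affected indices: 7, 8, ..., 8; delta = 8
  P[7]: 51 + 8 = 59
  P[8]: 57 + 8 = 65

Answer: 7:59 8:65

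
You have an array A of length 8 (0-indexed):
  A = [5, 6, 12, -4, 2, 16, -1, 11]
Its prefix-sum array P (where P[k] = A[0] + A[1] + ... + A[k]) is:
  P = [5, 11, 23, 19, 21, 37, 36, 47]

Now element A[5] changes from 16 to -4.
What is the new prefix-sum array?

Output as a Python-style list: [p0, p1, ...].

Answer: [5, 11, 23, 19, 21, 17, 16, 27]

Derivation:
Change: A[5] 16 -> -4, delta = -20
P[k] for k < 5: unchanged (A[5] not included)
P[k] for k >= 5: shift by delta = -20
  P[0] = 5 + 0 = 5
  P[1] = 11 + 0 = 11
  P[2] = 23 + 0 = 23
  P[3] = 19 + 0 = 19
  P[4] = 21 + 0 = 21
  P[5] = 37 + -20 = 17
  P[6] = 36 + -20 = 16
  P[7] = 47 + -20 = 27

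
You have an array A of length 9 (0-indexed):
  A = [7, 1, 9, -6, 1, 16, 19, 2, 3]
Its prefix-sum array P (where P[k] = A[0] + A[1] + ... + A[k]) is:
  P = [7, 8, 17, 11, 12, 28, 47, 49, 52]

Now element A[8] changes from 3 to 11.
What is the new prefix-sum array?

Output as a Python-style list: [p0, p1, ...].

Change: A[8] 3 -> 11, delta = 8
P[k] for k < 8: unchanged (A[8] not included)
P[k] for k >= 8: shift by delta = 8
  P[0] = 7 + 0 = 7
  P[1] = 8 + 0 = 8
  P[2] = 17 + 0 = 17
  P[3] = 11 + 0 = 11
  P[4] = 12 + 0 = 12
  P[5] = 28 + 0 = 28
  P[6] = 47 + 0 = 47
  P[7] = 49 + 0 = 49
  P[8] = 52 + 8 = 60

Answer: [7, 8, 17, 11, 12, 28, 47, 49, 60]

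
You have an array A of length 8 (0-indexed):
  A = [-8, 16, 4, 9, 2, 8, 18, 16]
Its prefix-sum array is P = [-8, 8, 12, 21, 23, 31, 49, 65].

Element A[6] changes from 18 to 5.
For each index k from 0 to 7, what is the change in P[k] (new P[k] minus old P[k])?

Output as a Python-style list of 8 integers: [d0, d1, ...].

Answer: [0, 0, 0, 0, 0, 0, -13, -13]

Derivation:
Element change: A[6] 18 -> 5, delta = -13
For k < 6: P[k] unchanged, delta_P[k] = 0
For k >= 6: P[k] shifts by exactly -13
Delta array: [0, 0, 0, 0, 0, 0, -13, -13]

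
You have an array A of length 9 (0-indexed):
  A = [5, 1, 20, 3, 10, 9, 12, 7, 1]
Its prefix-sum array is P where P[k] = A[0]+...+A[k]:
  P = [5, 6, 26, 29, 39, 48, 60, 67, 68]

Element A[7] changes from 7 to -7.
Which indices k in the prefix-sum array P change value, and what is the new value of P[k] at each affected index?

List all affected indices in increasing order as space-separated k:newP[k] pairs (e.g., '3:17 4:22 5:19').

P[k] = A[0] + ... + A[k]
P[k] includes A[7] iff k >= 7
Affected indices: 7, 8, ..., 8; delta = -14
  P[7]: 67 + -14 = 53
  P[8]: 68 + -14 = 54

Answer: 7:53 8:54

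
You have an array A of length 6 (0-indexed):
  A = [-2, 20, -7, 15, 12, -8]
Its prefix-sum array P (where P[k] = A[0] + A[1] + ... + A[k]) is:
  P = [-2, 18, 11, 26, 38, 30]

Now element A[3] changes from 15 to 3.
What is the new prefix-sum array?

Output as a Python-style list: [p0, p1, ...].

Answer: [-2, 18, 11, 14, 26, 18]

Derivation:
Change: A[3] 15 -> 3, delta = -12
P[k] for k < 3: unchanged (A[3] not included)
P[k] for k >= 3: shift by delta = -12
  P[0] = -2 + 0 = -2
  P[1] = 18 + 0 = 18
  P[2] = 11 + 0 = 11
  P[3] = 26 + -12 = 14
  P[4] = 38 + -12 = 26
  P[5] = 30 + -12 = 18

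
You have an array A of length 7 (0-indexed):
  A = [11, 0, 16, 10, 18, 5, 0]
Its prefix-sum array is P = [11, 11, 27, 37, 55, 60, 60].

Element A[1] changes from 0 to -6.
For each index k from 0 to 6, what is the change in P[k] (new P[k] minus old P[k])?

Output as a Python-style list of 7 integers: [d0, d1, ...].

Element change: A[1] 0 -> -6, delta = -6
For k < 1: P[k] unchanged, delta_P[k] = 0
For k >= 1: P[k] shifts by exactly -6
Delta array: [0, -6, -6, -6, -6, -6, -6]

Answer: [0, -6, -6, -6, -6, -6, -6]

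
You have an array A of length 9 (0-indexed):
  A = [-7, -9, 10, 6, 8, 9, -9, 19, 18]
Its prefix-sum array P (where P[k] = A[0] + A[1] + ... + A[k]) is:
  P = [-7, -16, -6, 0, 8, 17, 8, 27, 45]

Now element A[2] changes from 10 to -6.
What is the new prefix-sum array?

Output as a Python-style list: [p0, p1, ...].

Change: A[2] 10 -> -6, delta = -16
P[k] for k < 2: unchanged (A[2] not included)
P[k] for k >= 2: shift by delta = -16
  P[0] = -7 + 0 = -7
  P[1] = -16 + 0 = -16
  P[2] = -6 + -16 = -22
  P[3] = 0 + -16 = -16
  P[4] = 8 + -16 = -8
  P[5] = 17 + -16 = 1
  P[6] = 8 + -16 = -8
  P[7] = 27 + -16 = 11
  P[8] = 45 + -16 = 29

Answer: [-7, -16, -22, -16, -8, 1, -8, 11, 29]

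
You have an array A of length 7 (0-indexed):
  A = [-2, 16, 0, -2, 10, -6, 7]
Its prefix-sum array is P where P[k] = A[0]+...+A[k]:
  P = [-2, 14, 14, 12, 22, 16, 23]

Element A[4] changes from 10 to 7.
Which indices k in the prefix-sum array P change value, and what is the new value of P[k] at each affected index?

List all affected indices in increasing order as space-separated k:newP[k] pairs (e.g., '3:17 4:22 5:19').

Answer: 4:19 5:13 6:20

Derivation:
P[k] = A[0] + ... + A[k]
P[k] includes A[4] iff k >= 4
Affected indices: 4, 5, ..., 6; delta = -3
  P[4]: 22 + -3 = 19
  P[5]: 16 + -3 = 13
  P[6]: 23 + -3 = 20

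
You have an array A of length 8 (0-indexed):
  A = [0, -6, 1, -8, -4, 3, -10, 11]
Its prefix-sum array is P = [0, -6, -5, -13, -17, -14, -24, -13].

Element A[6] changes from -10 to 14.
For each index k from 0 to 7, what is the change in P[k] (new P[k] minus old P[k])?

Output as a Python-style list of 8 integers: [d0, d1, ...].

Answer: [0, 0, 0, 0, 0, 0, 24, 24]

Derivation:
Element change: A[6] -10 -> 14, delta = 24
For k < 6: P[k] unchanged, delta_P[k] = 0
For k >= 6: P[k] shifts by exactly 24
Delta array: [0, 0, 0, 0, 0, 0, 24, 24]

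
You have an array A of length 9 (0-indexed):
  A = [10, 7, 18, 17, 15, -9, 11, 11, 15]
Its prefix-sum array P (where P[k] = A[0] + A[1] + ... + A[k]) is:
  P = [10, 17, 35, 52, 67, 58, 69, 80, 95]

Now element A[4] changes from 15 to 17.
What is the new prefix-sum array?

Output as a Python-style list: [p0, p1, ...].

Answer: [10, 17, 35, 52, 69, 60, 71, 82, 97]

Derivation:
Change: A[4] 15 -> 17, delta = 2
P[k] for k < 4: unchanged (A[4] not included)
P[k] for k >= 4: shift by delta = 2
  P[0] = 10 + 0 = 10
  P[1] = 17 + 0 = 17
  P[2] = 35 + 0 = 35
  P[3] = 52 + 0 = 52
  P[4] = 67 + 2 = 69
  P[5] = 58 + 2 = 60
  P[6] = 69 + 2 = 71
  P[7] = 80 + 2 = 82
  P[8] = 95 + 2 = 97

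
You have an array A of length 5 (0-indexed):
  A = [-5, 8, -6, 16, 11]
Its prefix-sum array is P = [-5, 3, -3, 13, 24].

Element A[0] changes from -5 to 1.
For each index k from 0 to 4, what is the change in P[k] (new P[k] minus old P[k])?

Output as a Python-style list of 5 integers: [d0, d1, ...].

Element change: A[0] -5 -> 1, delta = 6
For k < 0: P[k] unchanged, delta_P[k] = 0
For k >= 0: P[k] shifts by exactly 6
Delta array: [6, 6, 6, 6, 6]

Answer: [6, 6, 6, 6, 6]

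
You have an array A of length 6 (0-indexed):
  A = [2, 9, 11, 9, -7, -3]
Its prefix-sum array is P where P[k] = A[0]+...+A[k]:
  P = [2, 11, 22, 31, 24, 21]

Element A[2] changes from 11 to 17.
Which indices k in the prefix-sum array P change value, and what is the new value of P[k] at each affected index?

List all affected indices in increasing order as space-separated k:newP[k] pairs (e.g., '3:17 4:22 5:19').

P[k] = A[0] + ... + A[k]
P[k] includes A[2] iff k >= 2
Affected indices: 2, 3, ..., 5; delta = 6
  P[2]: 22 + 6 = 28
  P[3]: 31 + 6 = 37
  P[4]: 24 + 6 = 30
  P[5]: 21 + 6 = 27

Answer: 2:28 3:37 4:30 5:27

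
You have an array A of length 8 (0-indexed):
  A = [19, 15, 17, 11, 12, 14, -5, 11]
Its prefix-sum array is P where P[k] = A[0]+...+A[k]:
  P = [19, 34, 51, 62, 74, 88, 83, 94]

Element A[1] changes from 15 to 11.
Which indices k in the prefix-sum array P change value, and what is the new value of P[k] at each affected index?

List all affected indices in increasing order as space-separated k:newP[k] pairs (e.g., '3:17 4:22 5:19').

Answer: 1:30 2:47 3:58 4:70 5:84 6:79 7:90

Derivation:
P[k] = A[0] + ... + A[k]
P[k] includes A[1] iff k >= 1
Affected indices: 1, 2, ..., 7; delta = -4
  P[1]: 34 + -4 = 30
  P[2]: 51 + -4 = 47
  P[3]: 62 + -4 = 58
  P[4]: 74 + -4 = 70
  P[5]: 88 + -4 = 84
  P[6]: 83 + -4 = 79
  P[7]: 94 + -4 = 90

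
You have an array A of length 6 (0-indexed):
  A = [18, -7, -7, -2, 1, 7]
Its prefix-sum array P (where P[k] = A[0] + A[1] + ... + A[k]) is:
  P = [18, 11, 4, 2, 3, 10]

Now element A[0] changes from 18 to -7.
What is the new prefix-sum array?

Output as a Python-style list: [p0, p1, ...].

Answer: [-7, -14, -21, -23, -22, -15]

Derivation:
Change: A[0] 18 -> -7, delta = -25
P[k] for k < 0: unchanged (A[0] not included)
P[k] for k >= 0: shift by delta = -25
  P[0] = 18 + -25 = -7
  P[1] = 11 + -25 = -14
  P[2] = 4 + -25 = -21
  P[3] = 2 + -25 = -23
  P[4] = 3 + -25 = -22
  P[5] = 10 + -25 = -15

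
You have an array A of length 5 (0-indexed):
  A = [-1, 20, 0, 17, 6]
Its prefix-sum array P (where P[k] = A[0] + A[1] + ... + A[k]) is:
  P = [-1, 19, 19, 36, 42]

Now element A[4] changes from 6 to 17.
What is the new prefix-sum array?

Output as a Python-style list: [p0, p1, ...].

Change: A[4] 6 -> 17, delta = 11
P[k] for k < 4: unchanged (A[4] not included)
P[k] for k >= 4: shift by delta = 11
  P[0] = -1 + 0 = -1
  P[1] = 19 + 0 = 19
  P[2] = 19 + 0 = 19
  P[3] = 36 + 0 = 36
  P[4] = 42 + 11 = 53

Answer: [-1, 19, 19, 36, 53]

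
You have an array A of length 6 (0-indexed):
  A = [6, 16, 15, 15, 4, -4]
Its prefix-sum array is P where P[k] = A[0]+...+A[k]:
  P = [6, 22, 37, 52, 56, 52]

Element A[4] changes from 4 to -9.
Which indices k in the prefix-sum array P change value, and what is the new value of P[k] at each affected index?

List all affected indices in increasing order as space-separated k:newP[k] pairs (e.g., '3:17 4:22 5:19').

P[k] = A[0] + ... + A[k]
P[k] includes A[4] iff k >= 4
Affected indices: 4, 5, ..., 5; delta = -13
  P[4]: 56 + -13 = 43
  P[5]: 52 + -13 = 39

Answer: 4:43 5:39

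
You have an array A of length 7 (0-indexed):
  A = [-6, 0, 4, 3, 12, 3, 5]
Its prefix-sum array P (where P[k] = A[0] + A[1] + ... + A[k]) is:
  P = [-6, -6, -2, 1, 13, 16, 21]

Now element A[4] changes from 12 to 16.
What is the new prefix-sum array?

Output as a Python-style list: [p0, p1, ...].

Answer: [-6, -6, -2, 1, 17, 20, 25]

Derivation:
Change: A[4] 12 -> 16, delta = 4
P[k] for k < 4: unchanged (A[4] not included)
P[k] for k >= 4: shift by delta = 4
  P[0] = -6 + 0 = -6
  P[1] = -6 + 0 = -6
  P[2] = -2 + 0 = -2
  P[3] = 1 + 0 = 1
  P[4] = 13 + 4 = 17
  P[5] = 16 + 4 = 20
  P[6] = 21 + 4 = 25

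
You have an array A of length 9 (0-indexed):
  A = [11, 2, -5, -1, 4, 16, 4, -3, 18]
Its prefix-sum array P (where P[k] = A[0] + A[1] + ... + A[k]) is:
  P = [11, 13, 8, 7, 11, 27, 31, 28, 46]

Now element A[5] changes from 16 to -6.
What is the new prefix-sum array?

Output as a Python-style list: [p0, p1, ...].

Change: A[5] 16 -> -6, delta = -22
P[k] for k < 5: unchanged (A[5] not included)
P[k] for k >= 5: shift by delta = -22
  P[0] = 11 + 0 = 11
  P[1] = 13 + 0 = 13
  P[2] = 8 + 0 = 8
  P[3] = 7 + 0 = 7
  P[4] = 11 + 0 = 11
  P[5] = 27 + -22 = 5
  P[6] = 31 + -22 = 9
  P[7] = 28 + -22 = 6
  P[8] = 46 + -22 = 24

Answer: [11, 13, 8, 7, 11, 5, 9, 6, 24]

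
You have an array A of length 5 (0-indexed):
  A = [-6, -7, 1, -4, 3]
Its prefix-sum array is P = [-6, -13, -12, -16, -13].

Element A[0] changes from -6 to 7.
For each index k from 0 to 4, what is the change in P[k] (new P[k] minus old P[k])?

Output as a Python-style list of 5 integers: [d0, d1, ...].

Answer: [13, 13, 13, 13, 13]

Derivation:
Element change: A[0] -6 -> 7, delta = 13
For k < 0: P[k] unchanged, delta_P[k] = 0
For k >= 0: P[k] shifts by exactly 13
Delta array: [13, 13, 13, 13, 13]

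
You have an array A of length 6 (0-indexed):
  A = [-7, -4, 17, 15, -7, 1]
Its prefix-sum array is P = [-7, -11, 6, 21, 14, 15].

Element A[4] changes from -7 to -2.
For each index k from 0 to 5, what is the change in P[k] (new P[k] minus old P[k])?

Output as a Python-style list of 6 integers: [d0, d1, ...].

Element change: A[4] -7 -> -2, delta = 5
For k < 4: P[k] unchanged, delta_P[k] = 0
For k >= 4: P[k] shifts by exactly 5
Delta array: [0, 0, 0, 0, 5, 5]

Answer: [0, 0, 0, 0, 5, 5]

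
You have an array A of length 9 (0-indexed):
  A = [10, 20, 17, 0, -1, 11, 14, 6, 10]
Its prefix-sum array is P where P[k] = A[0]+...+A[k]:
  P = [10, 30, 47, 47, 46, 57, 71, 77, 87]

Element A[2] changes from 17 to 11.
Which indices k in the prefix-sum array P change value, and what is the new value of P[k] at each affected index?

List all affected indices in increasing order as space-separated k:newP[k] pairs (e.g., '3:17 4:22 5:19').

P[k] = A[0] + ... + A[k]
P[k] includes A[2] iff k >= 2
Affected indices: 2, 3, ..., 8; delta = -6
  P[2]: 47 + -6 = 41
  P[3]: 47 + -6 = 41
  P[4]: 46 + -6 = 40
  P[5]: 57 + -6 = 51
  P[6]: 71 + -6 = 65
  P[7]: 77 + -6 = 71
  P[8]: 87 + -6 = 81

Answer: 2:41 3:41 4:40 5:51 6:65 7:71 8:81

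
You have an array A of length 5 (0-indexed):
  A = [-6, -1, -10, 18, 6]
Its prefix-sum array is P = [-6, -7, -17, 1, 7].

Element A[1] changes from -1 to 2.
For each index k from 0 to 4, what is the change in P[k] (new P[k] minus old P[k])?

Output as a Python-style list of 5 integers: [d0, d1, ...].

Answer: [0, 3, 3, 3, 3]

Derivation:
Element change: A[1] -1 -> 2, delta = 3
For k < 1: P[k] unchanged, delta_P[k] = 0
For k >= 1: P[k] shifts by exactly 3
Delta array: [0, 3, 3, 3, 3]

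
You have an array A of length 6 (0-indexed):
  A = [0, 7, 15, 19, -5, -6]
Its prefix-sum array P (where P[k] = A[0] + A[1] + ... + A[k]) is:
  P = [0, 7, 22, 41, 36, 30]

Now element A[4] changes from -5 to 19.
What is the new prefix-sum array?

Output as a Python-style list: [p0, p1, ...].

Change: A[4] -5 -> 19, delta = 24
P[k] for k < 4: unchanged (A[4] not included)
P[k] for k >= 4: shift by delta = 24
  P[0] = 0 + 0 = 0
  P[1] = 7 + 0 = 7
  P[2] = 22 + 0 = 22
  P[3] = 41 + 0 = 41
  P[4] = 36 + 24 = 60
  P[5] = 30 + 24 = 54

Answer: [0, 7, 22, 41, 60, 54]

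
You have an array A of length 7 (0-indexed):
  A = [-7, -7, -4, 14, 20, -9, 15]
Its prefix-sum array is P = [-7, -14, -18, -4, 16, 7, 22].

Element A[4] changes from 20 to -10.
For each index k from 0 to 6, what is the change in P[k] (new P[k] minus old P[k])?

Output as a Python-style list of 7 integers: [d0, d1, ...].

Answer: [0, 0, 0, 0, -30, -30, -30]

Derivation:
Element change: A[4] 20 -> -10, delta = -30
For k < 4: P[k] unchanged, delta_P[k] = 0
For k >= 4: P[k] shifts by exactly -30
Delta array: [0, 0, 0, 0, -30, -30, -30]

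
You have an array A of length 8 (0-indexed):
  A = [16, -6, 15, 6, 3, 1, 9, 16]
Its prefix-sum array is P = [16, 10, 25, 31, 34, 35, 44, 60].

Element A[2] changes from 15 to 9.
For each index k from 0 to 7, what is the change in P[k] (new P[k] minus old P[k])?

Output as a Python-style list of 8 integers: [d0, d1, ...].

Answer: [0, 0, -6, -6, -6, -6, -6, -6]

Derivation:
Element change: A[2] 15 -> 9, delta = -6
For k < 2: P[k] unchanged, delta_P[k] = 0
For k >= 2: P[k] shifts by exactly -6
Delta array: [0, 0, -6, -6, -6, -6, -6, -6]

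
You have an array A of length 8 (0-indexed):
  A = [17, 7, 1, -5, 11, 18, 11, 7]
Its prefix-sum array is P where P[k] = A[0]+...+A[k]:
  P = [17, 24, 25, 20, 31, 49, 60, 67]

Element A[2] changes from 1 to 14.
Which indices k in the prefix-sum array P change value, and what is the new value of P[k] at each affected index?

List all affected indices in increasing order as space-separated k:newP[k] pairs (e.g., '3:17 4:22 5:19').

Answer: 2:38 3:33 4:44 5:62 6:73 7:80

Derivation:
P[k] = A[0] + ... + A[k]
P[k] includes A[2] iff k >= 2
Affected indices: 2, 3, ..., 7; delta = 13
  P[2]: 25 + 13 = 38
  P[3]: 20 + 13 = 33
  P[4]: 31 + 13 = 44
  P[5]: 49 + 13 = 62
  P[6]: 60 + 13 = 73
  P[7]: 67 + 13 = 80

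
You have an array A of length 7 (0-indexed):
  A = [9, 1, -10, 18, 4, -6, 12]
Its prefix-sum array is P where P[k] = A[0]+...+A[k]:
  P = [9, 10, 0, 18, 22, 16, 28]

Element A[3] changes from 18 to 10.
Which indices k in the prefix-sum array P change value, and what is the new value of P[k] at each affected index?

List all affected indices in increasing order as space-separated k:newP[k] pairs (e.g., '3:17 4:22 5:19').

P[k] = A[0] + ... + A[k]
P[k] includes A[3] iff k >= 3
Affected indices: 3, 4, ..., 6; delta = -8
  P[3]: 18 + -8 = 10
  P[4]: 22 + -8 = 14
  P[5]: 16 + -8 = 8
  P[6]: 28 + -8 = 20

Answer: 3:10 4:14 5:8 6:20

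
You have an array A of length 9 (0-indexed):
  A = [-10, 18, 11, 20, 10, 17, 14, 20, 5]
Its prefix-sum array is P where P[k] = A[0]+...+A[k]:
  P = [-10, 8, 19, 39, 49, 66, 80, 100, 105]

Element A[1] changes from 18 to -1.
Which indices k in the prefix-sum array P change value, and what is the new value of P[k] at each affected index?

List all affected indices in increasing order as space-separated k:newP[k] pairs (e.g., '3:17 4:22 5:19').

P[k] = A[0] + ... + A[k]
P[k] includes A[1] iff k >= 1
Affected indices: 1, 2, ..., 8; delta = -19
  P[1]: 8 + -19 = -11
  P[2]: 19 + -19 = 0
  P[3]: 39 + -19 = 20
  P[4]: 49 + -19 = 30
  P[5]: 66 + -19 = 47
  P[6]: 80 + -19 = 61
  P[7]: 100 + -19 = 81
  P[8]: 105 + -19 = 86

Answer: 1:-11 2:0 3:20 4:30 5:47 6:61 7:81 8:86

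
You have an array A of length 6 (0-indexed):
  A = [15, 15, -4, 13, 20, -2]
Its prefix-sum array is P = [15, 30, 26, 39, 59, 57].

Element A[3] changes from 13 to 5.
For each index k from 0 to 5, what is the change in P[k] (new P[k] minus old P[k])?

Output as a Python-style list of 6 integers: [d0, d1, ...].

Answer: [0, 0, 0, -8, -8, -8]

Derivation:
Element change: A[3] 13 -> 5, delta = -8
For k < 3: P[k] unchanged, delta_P[k] = 0
For k >= 3: P[k] shifts by exactly -8
Delta array: [0, 0, 0, -8, -8, -8]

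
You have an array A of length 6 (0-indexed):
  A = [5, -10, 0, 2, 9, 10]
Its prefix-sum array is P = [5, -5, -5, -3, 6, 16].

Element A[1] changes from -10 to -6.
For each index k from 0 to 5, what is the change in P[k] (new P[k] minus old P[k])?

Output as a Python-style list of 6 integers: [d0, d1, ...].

Element change: A[1] -10 -> -6, delta = 4
For k < 1: P[k] unchanged, delta_P[k] = 0
For k >= 1: P[k] shifts by exactly 4
Delta array: [0, 4, 4, 4, 4, 4]

Answer: [0, 4, 4, 4, 4, 4]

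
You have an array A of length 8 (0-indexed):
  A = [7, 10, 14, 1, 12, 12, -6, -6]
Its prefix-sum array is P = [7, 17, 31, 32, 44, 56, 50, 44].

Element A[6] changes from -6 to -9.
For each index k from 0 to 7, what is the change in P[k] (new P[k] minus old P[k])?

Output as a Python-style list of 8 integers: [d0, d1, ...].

Element change: A[6] -6 -> -9, delta = -3
For k < 6: P[k] unchanged, delta_P[k] = 0
For k >= 6: P[k] shifts by exactly -3
Delta array: [0, 0, 0, 0, 0, 0, -3, -3]

Answer: [0, 0, 0, 0, 0, 0, -3, -3]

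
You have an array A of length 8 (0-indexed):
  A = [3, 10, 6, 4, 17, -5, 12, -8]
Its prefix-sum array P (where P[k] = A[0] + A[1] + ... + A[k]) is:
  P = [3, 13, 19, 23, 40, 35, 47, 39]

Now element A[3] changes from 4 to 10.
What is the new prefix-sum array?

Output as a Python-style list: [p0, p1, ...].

Answer: [3, 13, 19, 29, 46, 41, 53, 45]

Derivation:
Change: A[3] 4 -> 10, delta = 6
P[k] for k < 3: unchanged (A[3] not included)
P[k] for k >= 3: shift by delta = 6
  P[0] = 3 + 0 = 3
  P[1] = 13 + 0 = 13
  P[2] = 19 + 0 = 19
  P[3] = 23 + 6 = 29
  P[4] = 40 + 6 = 46
  P[5] = 35 + 6 = 41
  P[6] = 47 + 6 = 53
  P[7] = 39 + 6 = 45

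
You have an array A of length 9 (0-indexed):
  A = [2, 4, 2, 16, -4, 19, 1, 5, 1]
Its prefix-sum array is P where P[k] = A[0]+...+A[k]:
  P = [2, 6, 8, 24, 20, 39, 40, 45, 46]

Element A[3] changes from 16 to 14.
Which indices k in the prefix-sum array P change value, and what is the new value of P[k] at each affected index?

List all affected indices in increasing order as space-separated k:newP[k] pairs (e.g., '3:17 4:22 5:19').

Answer: 3:22 4:18 5:37 6:38 7:43 8:44

Derivation:
P[k] = A[0] + ... + A[k]
P[k] includes A[3] iff k >= 3
Affected indices: 3, 4, ..., 8; delta = -2
  P[3]: 24 + -2 = 22
  P[4]: 20 + -2 = 18
  P[5]: 39 + -2 = 37
  P[6]: 40 + -2 = 38
  P[7]: 45 + -2 = 43
  P[8]: 46 + -2 = 44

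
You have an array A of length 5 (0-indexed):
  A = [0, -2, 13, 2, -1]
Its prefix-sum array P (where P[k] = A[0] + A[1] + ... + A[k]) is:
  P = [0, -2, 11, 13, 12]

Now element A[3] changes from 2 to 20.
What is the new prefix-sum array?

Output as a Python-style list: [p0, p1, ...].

Answer: [0, -2, 11, 31, 30]

Derivation:
Change: A[3] 2 -> 20, delta = 18
P[k] for k < 3: unchanged (A[3] not included)
P[k] for k >= 3: shift by delta = 18
  P[0] = 0 + 0 = 0
  P[1] = -2 + 0 = -2
  P[2] = 11 + 0 = 11
  P[3] = 13 + 18 = 31
  P[4] = 12 + 18 = 30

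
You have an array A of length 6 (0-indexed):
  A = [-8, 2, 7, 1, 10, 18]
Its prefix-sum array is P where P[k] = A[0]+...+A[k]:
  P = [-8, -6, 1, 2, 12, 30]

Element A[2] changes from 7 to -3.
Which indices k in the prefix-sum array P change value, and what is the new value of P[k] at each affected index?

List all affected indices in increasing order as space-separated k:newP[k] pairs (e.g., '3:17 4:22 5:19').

Answer: 2:-9 3:-8 4:2 5:20

Derivation:
P[k] = A[0] + ... + A[k]
P[k] includes A[2] iff k >= 2
Affected indices: 2, 3, ..., 5; delta = -10
  P[2]: 1 + -10 = -9
  P[3]: 2 + -10 = -8
  P[4]: 12 + -10 = 2
  P[5]: 30 + -10 = 20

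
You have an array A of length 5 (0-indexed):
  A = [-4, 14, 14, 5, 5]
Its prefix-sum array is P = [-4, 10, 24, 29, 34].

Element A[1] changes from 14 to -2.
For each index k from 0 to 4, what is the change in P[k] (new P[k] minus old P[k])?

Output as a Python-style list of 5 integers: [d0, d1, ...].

Element change: A[1] 14 -> -2, delta = -16
For k < 1: P[k] unchanged, delta_P[k] = 0
For k >= 1: P[k] shifts by exactly -16
Delta array: [0, -16, -16, -16, -16]

Answer: [0, -16, -16, -16, -16]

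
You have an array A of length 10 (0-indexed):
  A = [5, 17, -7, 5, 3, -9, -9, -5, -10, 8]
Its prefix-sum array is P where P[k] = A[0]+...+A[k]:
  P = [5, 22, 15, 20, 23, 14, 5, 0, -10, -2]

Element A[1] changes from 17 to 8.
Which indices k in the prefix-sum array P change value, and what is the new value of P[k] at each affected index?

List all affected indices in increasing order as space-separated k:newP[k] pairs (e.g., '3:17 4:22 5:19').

P[k] = A[0] + ... + A[k]
P[k] includes A[1] iff k >= 1
Affected indices: 1, 2, ..., 9; delta = -9
  P[1]: 22 + -9 = 13
  P[2]: 15 + -9 = 6
  P[3]: 20 + -9 = 11
  P[4]: 23 + -9 = 14
  P[5]: 14 + -9 = 5
  P[6]: 5 + -9 = -4
  P[7]: 0 + -9 = -9
  P[8]: -10 + -9 = -19
  P[9]: -2 + -9 = -11

Answer: 1:13 2:6 3:11 4:14 5:5 6:-4 7:-9 8:-19 9:-11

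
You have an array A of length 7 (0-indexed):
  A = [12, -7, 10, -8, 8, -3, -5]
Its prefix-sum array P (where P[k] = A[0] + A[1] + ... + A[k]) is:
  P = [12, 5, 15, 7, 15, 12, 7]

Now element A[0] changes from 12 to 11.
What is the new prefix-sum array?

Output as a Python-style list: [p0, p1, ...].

Answer: [11, 4, 14, 6, 14, 11, 6]

Derivation:
Change: A[0] 12 -> 11, delta = -1
P[k] for k < 0: unchanged (A[0] not included)
P[k] for k >= 0: shift by delta = -1
  P[0] = 12 + -1 = 11
  P[1] = 5 + -1 = 4
  P[2] = 15 + -1 = 14
  P[3] = 7 + -1 = 6
  P[4] = 15 + -1 = 14
  P[5] = 12 + -1 = 11
  P[6] = 7 + -1 = 6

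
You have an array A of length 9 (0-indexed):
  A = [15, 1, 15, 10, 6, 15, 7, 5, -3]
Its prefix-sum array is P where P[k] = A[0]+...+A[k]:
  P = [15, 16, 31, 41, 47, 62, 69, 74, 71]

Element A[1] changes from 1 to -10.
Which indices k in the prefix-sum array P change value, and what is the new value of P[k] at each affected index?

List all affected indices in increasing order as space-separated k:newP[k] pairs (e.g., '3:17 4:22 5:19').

Answer: 1:5 2:20 3:30 4:36 5:51 6:58 7:63 8:60

Derivation:
P[k] = A[0] + ... + A[k]
P[k] includes A[1] iff k >= 1
Affected indices: 1, 2, ..., 8; delta = -11
  P[1]: 16 + -11 = 5
  P[2]: 31 + -11 = 20
  P[3]: 41 + -11 = 30
  P[4]: 47 + -11 = 36
  P[5]: 62 + -11 = 51
  P[6]: 69 + -11 = 58
  P[7]: 74 + -11 = 63
  P[8]: 71 + -11 = 60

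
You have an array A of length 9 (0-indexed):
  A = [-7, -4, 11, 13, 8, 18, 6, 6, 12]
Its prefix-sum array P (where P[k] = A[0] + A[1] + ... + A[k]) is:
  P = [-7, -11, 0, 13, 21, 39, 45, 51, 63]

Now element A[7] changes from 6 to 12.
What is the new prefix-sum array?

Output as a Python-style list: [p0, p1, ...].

Change: A[7] 6 -> 12, delta = 6
P[k] for k < 7: unchanged (A[7] not included)
P[k] for k >= 7: shift by delta = 6
  P[0] = -7 + 0 = -7
  P[1] = -11 + 0 = -11
  P[2] = 0 + 0 = 0
  P[3] = 13 + 0 = 13
  P[4] = 21 + 0 = 21
  P[5] = 39 + 0 = 39
  P[6] = 45 + 0 = 45
  P[7] = 51 + 6 = 57
  P[8] = 63 + 6 = 69

Answer: [-7, -11, 0, 13, 21, 39, 45, 57, 69]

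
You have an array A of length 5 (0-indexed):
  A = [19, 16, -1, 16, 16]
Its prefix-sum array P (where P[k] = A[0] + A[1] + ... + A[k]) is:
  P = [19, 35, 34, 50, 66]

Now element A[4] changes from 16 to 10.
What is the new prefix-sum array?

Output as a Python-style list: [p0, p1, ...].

Change: A[4] 16 -> 10, delta = -6
P[k] for k < 4: unchanged (A[4] not included)
P[k] for k >= 4: shift by delta = -6
  P[0] = 19 + 0 = 19
  P[1] = 35 + 0 = 35
  P[2] = 34 + 0 = 34
  P[3] = 50 + 0 = 50
  P[4] = 66 + -6 = 60

Answer: [19, 35, 34, 50, 60]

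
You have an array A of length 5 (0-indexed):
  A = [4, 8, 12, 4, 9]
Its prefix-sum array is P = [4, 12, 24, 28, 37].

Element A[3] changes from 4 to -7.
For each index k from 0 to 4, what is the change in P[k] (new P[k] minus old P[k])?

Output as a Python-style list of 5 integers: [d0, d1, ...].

Element change: A[3] 4 -> -7, delta = -11
For k < 3: P[k] unchanged, delta_P[k] = 0
For k >= 3: P[k] shifts by exactly -11
Delta array: [0, 0, 0, -11, -11]

Answer: [0, 0, 0, -11, -11]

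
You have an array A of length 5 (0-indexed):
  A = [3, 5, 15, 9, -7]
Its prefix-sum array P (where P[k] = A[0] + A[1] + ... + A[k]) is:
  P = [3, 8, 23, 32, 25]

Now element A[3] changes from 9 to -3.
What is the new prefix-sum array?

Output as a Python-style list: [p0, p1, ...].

Change: A[3] 9 -> -3, delta = -12
P[k] for k < 3: unchanged (A[3] not included)
P[k] for k >= 3: shift by delta = -12
  P[0] = 3 + 0 = 3
  P[1] = 8 + 0 = 8
  P[2] = 23 + 0 = 23
  P[3] = 32 + -12 = 20
  P[4] = 25 + -12 = 13

Answer: [3, 8, 23, 20, 13]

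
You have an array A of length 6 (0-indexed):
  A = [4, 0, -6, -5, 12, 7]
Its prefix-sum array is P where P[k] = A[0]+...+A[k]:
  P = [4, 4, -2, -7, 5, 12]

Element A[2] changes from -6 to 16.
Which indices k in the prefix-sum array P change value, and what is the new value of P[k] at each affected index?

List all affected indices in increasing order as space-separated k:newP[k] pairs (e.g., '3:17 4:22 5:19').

P[k] = A[0] + ... + A[k]
P[k] includes A[2] iff k >= 2
Affected indices: 2, 3, ..., 5; delta = 22
  P[2]: -2 + 22 = 20
  P[3]: -7 + 22 = 15
  P[4]: 5 + 22 = 27
  P[5]: 12 + 22 = 34

Answer: 2:20 3:15 4:27 5:34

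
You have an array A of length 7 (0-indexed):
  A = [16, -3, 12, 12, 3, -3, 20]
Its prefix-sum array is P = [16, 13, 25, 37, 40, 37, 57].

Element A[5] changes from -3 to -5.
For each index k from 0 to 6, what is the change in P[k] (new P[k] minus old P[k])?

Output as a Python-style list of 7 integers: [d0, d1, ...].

Answer: [0, 0, 0, 0, 0, -2, -2]

Derivation:
Element change: A[5] -3 -> -5, delta = -2
For k < 5: P[k] unchanged, delta_P[k] = 0
For k >= 5: P[k] shifts by exactly -2
Delta array: [0, 0, 0, 0, 0, -2, -2]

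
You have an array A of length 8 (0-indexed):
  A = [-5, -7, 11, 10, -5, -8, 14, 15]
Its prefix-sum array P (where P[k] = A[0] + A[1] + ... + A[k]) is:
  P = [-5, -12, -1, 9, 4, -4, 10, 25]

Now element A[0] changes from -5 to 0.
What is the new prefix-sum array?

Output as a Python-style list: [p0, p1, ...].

Answer: [0, -7, 4, 14, 9, 1, 15, 30]

Derivation:
Change: A[0] -5 -> 0, delta = 5
P[k] for k < 0: unchanged (A[0] not included)
P[k] for k >= 0: shift by delta = 5
  P[0] = -5 + 5 = 0
  P[1] = -12 + 5 = -7
  P[2] = -1 + 5 = 4
  P[3] = 9 + 5 = 14
  P[4] = 4 + 5 = 9
  P[5] = -4 + 5 = 1
  P[6] = 10 + 5 = 15
  P[7] = 25 + 5 = 30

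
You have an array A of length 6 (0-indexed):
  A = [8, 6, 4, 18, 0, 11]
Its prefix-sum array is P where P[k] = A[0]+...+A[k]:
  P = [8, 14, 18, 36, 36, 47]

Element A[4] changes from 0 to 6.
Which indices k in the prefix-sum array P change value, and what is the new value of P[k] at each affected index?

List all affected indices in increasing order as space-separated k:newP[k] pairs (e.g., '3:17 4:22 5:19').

Answer: 4:42 5:53

Derivation:
P[k] = A[0] + ... + A[k]
P[k] includes A[4] iff k >= 4
Affected indices: 4, 5, ..., 5; delta = 6
  P[4]: 36 + 6 = 42
  P[5]: 47 + 6 = 53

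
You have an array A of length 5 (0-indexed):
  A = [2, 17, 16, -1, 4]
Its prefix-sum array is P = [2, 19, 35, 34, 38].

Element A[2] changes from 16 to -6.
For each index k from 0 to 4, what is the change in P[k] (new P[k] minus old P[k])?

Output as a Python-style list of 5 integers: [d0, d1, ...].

Answer: [0, 0, -22, -22, -22]

Derivation:
Element change: A[2] 16 -> -6, delta = -22
For k < 2: P[k] unchanged, delta_P[k] = 0
For k >= 2: P[k] shifts by exactly -22
Delta array: [0, 0, -22, -22, -22]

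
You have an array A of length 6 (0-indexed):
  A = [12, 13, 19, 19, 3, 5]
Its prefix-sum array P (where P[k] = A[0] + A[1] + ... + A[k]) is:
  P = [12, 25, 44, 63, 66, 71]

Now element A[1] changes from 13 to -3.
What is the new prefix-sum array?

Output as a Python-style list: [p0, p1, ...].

Change: A[1] 13 -> -3, delta = -16
P[k] for k < 1: unchanged (A[1] not included)
P[k] for k >= 1: shift by delta = -16
  P[0] = 12 + 0 = 12
  P[1] = 25 + -16 = 9
  P[2] = 44 + -16 = 28
  P[3] = 63 + -16 = 47
  P[4] = 66 + -16 = 50
  P[5] = 71 + -16 = 55

Answer: [12, 9, 28, 47, 50, 55]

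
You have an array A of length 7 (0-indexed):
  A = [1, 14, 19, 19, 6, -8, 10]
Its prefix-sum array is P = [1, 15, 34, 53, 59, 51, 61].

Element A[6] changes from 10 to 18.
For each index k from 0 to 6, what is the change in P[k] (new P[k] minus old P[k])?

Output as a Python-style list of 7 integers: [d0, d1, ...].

Element change: A[6] 10 -> 18, delta = 8
For k < 6: P[k] unchanged, delta_P[k] = 0
For k >= 6: P[k] shifts by exactly 8
Delta array: [0, 0, 0, 0, 0, 0, 8]

Answer: [0, 0, 0, 0, 0, 0, 8]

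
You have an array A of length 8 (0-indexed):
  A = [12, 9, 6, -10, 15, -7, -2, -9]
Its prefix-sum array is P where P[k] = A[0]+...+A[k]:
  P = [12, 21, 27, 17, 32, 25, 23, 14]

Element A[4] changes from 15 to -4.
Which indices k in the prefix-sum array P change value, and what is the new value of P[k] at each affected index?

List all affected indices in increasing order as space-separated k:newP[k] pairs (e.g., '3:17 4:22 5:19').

Answer: 4:13 5:6 6:4 7:-5

Derivation:
P[k] = A[0] + ... + A[k]
P[k] includes A[4] iff k >= 4
Affected indices: 4, 5, ..., 7; delta = -19
  P[4]: 32 + -19 = 13
  P[5]: 25 + -19 = 6
  P[6]: 23 + -19 = 4
  P[7]: 14 + -19 = -5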